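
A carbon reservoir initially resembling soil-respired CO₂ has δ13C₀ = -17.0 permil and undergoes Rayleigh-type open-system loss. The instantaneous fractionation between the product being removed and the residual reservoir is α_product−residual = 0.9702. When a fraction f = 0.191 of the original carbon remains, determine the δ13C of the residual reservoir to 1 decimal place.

Rayleigh residual: δ_res = (δ₀ + 1000)·f^(α−1) − 1000
α − 1 = -0.02980
f^(α−1) = 0.191^(-0.02980) = 1.050571
δ_res = (-17.0 + 1000) × 1.050571 − 1000 = 1032.711 − 1000 = 32.71 permil

32.7 permil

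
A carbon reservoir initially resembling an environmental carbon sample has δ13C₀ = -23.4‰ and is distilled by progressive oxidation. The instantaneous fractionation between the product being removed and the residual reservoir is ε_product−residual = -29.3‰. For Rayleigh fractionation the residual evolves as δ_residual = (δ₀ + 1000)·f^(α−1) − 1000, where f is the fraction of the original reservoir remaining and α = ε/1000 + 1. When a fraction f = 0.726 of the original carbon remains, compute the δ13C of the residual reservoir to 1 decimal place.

Rayleigh residual: δ_res = (δ₀ + 1000)·f^(α−1) − 1000
α = ε/1000 + 1 = 0.97070, so α − 1 = -0.02930
f^(α−1) = 0.726^(-0.02930) = 1.009426
δ_res = (-23.4 + 1000) × 1.009426 − 1000 = 985.806 − 1000 = -14.19‰

-14.2‰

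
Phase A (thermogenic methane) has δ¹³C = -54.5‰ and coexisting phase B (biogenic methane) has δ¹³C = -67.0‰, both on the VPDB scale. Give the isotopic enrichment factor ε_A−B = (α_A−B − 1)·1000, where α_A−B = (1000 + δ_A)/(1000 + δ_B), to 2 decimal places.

α_A−B = (1000 + -54.5) / (1000 + -67.0) = 945.5 / 933.0 = 1.013398
ε_A−B = (1.013398 − 1) × 1000 = 13.398‰
(The approximation ε ≈ δ_A − δ_B would give 12.5‰.)

13.40‰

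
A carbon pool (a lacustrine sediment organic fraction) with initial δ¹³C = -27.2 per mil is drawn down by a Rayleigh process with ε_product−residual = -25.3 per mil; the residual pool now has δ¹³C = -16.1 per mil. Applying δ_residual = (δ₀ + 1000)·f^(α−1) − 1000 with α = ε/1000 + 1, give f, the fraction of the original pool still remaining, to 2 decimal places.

α − 1 = ε/1000 = -0.0253
(δ_res + 1000)/(δ₀ + 1000) = (-16.1 + 1000)/(-27.2 + 1000) = 983.9/972.8 = 1.011410
f = 1.011410^(1/-0.0253) = exp(ln(1.011410)/-0.0253) = exp(0.01135/-0.0253)
f = exp(-0.4484) = 0.6386

0.64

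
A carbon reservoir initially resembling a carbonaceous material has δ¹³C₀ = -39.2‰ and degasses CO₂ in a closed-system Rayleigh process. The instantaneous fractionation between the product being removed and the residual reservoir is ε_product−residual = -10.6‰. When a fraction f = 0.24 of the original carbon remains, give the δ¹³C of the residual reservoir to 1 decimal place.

-24.6‰

Rayleigh residual: δ_res = (δ₀ + 1000)·f^(α−1) − 1000
α = ε/1000 + 1 = 0.98940, so α − 1 = -0.01060
f^(α−1) = 0.24^(-0.01060) = 1.015242
δ_res = (-39.2 + 1000) × 1.015242 − 1000 = 975.445 − 1000 = -24.56‰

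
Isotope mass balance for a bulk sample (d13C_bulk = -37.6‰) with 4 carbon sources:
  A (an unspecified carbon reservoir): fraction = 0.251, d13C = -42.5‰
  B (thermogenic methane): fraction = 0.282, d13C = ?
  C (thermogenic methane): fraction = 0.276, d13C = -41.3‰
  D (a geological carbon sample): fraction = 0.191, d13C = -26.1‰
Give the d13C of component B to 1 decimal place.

Isotope mass balance: δ_bulk = Σ fᵢ·δᵢ.
-37.6 = 0.251×(-42.5) + 0.282×δ_B + 0.276×(-41.3) + 0.191×(-26.1)
0.282·δ_B = -37.6 − (-27.051) = -10.549
δ_B = -10.549 / 0.282 = -37.41‰

-37.4‰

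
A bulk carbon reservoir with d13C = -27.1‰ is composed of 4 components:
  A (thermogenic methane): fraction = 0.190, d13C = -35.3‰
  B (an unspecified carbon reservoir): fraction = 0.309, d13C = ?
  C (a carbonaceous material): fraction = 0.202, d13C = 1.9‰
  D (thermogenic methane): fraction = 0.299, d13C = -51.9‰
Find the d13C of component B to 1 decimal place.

-17.0‰

Isotope mass balance: δ_bulk = Σ fᵢ·δᵢ.
-27.1 = 0.190×(-35.3) + 0.309×δ_B + 0.202×(1.9) + 0.299×(-51.9)
0.309·δ_B = -27.1 − (-21.841) = -5.259
δ_B = -5.259 / 0.309 = -17.02‰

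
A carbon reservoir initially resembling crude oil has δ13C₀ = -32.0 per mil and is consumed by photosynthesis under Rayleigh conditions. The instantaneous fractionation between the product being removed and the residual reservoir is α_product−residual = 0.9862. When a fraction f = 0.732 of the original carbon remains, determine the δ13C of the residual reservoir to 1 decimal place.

Rayleigh residual: δ_res = (δ₀ + 1000)·f^(α−1) − 1000
α − 1 = -0.01380
f^(α−1) = 0.732^(-0.01380) = 1.004315
δ_res = (-32.0 + 1000) × 1.004315 − 1000 = 972.176 − 1000 = -27.82 per mil

-27.8 per mil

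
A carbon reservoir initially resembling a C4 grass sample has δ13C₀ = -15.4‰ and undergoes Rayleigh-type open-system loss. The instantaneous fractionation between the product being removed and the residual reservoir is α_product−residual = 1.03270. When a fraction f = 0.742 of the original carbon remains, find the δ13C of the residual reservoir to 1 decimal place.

Rayleigh residual: δ_res = (δ₀ + 1000)·f^(α−1) − 1000
α − 1 = 0.03270
f^(α−1) = 0.742^(0.03270) = 0.990290
δ_res = (-15.4 + 1000) × 0.990290 − 1000 = 975.039 − 1000 = -24.96‰

-25.0‰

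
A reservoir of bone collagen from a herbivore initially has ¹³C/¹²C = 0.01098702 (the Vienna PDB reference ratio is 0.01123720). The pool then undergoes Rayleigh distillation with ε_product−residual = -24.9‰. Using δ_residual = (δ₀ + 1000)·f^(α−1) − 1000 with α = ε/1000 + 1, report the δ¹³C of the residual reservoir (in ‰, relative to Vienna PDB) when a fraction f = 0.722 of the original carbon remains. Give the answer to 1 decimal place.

-14.3‰

δ₀ = (0.01098702/0.01123720 − 1)×1000 = (0.977736 − 1)×1000 = -22.264‰
α − 1 = ε/1000 = -0.0249
f^(α−1) = 0.722^(-0.0249) = 1.008144
δ_res = (-22.264 + 1000) × 1.008144 − 1000 = 985.699 − 1000 = -14.30‰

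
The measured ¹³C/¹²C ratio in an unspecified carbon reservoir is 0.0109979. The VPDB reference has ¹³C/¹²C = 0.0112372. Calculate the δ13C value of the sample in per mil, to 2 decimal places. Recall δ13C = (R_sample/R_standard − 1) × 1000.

δ13C = (R_sample / R_standard − 1) × 1000
R_sample / R_standard = 0.0109979 / 0.0112372 = 0.978705
δ13C = (0.978705 − 1) × 1000 = -21.295 per mil

-21.30 per mil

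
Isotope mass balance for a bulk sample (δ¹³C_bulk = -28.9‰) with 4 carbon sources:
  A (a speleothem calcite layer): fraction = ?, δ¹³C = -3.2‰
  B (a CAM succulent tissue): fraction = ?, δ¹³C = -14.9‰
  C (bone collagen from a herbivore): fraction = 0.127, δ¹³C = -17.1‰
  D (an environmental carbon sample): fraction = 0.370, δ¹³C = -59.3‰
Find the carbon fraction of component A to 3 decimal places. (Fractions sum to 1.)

Let f_A and f_B be the unknown fractions; fractions sum to 1 so f_A + f_B = 0.503.
Mass balance: Σ fᵢ·δᵢ = δ_bulk ⇒ f_A·(-3.2) + f_B·(-14.9) = -28.9 − (-24.113) = -4.787
Substitute f_B = 0.503 − f_A:
f_A·(-3.2 − -14.9) = -4.787 − 0.503×(-14.9) = 2.707
f_A = 2.707 / 11.7 = 0.2314

0.231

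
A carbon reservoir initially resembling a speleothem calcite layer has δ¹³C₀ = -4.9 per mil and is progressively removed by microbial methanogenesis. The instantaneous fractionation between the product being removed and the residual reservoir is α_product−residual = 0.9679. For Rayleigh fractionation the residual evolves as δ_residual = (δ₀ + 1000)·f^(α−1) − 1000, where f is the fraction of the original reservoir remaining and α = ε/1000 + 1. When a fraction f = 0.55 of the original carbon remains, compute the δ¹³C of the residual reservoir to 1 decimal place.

14.4 per mil

Rayleigh residual: δ_res = (δ₀ + 1000)·f^(α−1) − 1000
α − 1 = -0.03210
f^(α−1) = 0.55^(-0.03210) = 1.019376
δ_res = (-4.9 + 1000) × 1.019376 − 1000 = 1014.381 − 1000 = 14.38 per mil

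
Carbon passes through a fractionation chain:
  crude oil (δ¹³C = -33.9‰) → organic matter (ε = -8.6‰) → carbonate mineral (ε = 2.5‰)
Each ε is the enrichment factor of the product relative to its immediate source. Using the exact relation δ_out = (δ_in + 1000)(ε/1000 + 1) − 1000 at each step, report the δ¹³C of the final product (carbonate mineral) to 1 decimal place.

step 1: δ = (-33.90 + 1000)·(-8.6/1000 + 1) − 1000 = -42.21‰
step 2: δ = (-42.21 + 1000)·(2.5/1000 + 1) − 1000 = -39.81‰

-39.8‰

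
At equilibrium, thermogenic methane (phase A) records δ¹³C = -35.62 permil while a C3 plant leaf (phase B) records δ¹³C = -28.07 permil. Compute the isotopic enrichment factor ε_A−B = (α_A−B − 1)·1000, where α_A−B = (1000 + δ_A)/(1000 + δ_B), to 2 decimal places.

α_A−B = (1000 + -35.62) / (1000 + -28.07) = 964.38 / 971.93 = 0.992232
ε_A−B = (0.992232 − 1) × 1000 = -7.768 permil
(The approximation ε ≈ δ_A − δ_B would give -7.55 permil.)

-7.77 permil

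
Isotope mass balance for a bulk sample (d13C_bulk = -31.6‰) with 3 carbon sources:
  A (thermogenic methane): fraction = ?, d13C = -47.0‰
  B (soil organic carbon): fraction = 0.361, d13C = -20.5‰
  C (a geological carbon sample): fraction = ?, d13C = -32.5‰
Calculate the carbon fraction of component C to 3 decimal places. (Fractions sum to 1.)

0.402

Let f_C and f_A be the unknown fractions; fractions sum to 1 so f_C + f_A = 0.639.
Mass balance: Σ fᵢ·δᵢ = δ_bulk ⇒ f_C·(-32.5) + f_A·(-47.0) = -31.6 − (-7.401) = -24.200
Substitute f_A = 0.639 − f_C:
f_C·(-32.5 − -47.0) = -24.200 − 0.639×(-47.0) = 5.834
f_C = 5.834 / 14.5 = 0.4023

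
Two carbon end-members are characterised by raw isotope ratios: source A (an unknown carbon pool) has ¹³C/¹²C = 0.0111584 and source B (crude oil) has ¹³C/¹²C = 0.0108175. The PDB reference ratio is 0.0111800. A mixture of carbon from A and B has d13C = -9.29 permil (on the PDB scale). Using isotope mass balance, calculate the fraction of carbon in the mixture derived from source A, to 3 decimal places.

0.759

δ_A = (0.0111584/0.0111800 − 1)×1000 = (0.998068 − 1)×1000 = -1.932 permil
δ_B = (0.0108175/0.0111800 − 1)×1000 = (0.967576 − 1)×1000 = -32.424 permil
f_A = (δ_mix − δ_B)/(δ_A − δ_B) = (-9.29 − (-32.424))/(-1.932 − (-32.424))
f_A = 23.134 / 30.492 = 0.7587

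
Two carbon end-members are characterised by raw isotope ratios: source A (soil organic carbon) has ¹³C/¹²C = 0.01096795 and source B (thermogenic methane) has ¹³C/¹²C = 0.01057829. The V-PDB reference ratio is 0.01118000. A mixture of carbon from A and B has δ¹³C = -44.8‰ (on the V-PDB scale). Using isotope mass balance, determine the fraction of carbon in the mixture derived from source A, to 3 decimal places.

δ_A = (0.01096795/0.01118000 − 1)×1000 = (0.981033 − 1)×1000 = -18.967‰
δ_B = (0.01057829/0.01118000 − 1)×1000 = (0.946180 − 1)×1000 = -53.820‰
f_A = (δ_mix − δ_B)/(δ_A − δ_B) = (-44.8 − (-53.820))/(-18.967 − (-53.820))
f_A = 9.020 / 34.853 = 0.2588

0.259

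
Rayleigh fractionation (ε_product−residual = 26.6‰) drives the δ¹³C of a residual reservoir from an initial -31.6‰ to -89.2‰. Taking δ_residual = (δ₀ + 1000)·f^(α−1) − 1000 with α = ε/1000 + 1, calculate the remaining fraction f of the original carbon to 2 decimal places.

0.10

α − 1 = ε/1000 = 0.0266
(δ_res + 1000)/(δ₀ + 1000) = (-89.2 + 1000)/(-31.6 + 1000) = 910.8/968.4 = 0.940520
f = 0.940520^(1/0.0266) = exp(ln(0.940520)/0.0266) = exp(-0.06132/0.0266)
f = exp(-2.3053) = 0.0997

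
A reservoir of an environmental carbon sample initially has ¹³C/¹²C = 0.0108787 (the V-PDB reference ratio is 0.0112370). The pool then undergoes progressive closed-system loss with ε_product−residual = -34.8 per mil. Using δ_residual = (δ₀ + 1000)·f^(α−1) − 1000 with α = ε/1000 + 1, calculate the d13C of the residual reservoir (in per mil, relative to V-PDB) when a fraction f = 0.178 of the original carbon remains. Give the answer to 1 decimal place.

28.0 per mil

δ₀ = (0.0108787/0.0112370 − 1)×1000 = (0.968114 − 1)×1000 = -31.886 per mil
α − 1 = ε/1000 = -0.0348
f^(α−1) = 0.178^(-0.0348) = 1.061904
δ_res = (-31.886 + 1000) × 1.061904 − 1000 = 1028.045 − 1000 = 28.04 per mil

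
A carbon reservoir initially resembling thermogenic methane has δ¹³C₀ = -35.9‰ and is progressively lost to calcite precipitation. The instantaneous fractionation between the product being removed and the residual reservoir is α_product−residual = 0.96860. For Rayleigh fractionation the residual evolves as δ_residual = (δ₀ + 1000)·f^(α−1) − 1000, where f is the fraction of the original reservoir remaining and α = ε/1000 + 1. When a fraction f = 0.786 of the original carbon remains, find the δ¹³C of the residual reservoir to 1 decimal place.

-28.6‰

Rayleigh residual: δ_res = (δ₀ + 1000)·f^(α−1) − 1000
α − 1 = -0.03140
f^(α−1) = 0.786^(-0.03140) = 1.007590
δ_res = (-35.9 + 1000) × 1.007590 − 1000 = 971.417 − 1000 = -28.58‰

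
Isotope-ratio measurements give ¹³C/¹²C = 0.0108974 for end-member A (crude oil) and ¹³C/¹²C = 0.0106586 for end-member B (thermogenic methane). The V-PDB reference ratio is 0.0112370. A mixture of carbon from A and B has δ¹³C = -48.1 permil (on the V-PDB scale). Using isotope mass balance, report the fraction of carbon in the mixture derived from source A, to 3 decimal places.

0.159

δ_A = (0.0108974/0.0112370 − 1)×1000 = (0.969778 − 1)×1000 = -30.222 permil
δ_B = (0.0106586/0.0112370 − 1)×1000 = (0.948527 − 1)×1000 = -51.473 permil
f_A = (δ_mix − δ_B)/(δ_A − δ_B) = (-48.1 − (-51.473))/(-30.222 − (-51.473))
f_A = 3.373 / 21.251 = 0.1587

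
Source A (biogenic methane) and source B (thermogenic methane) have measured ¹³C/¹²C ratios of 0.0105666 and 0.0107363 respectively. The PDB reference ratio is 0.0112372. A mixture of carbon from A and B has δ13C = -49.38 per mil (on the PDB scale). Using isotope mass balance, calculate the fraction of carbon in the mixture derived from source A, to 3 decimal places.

0.318

δ_A = (0.0105666/0.0112372 − 1)×1000 = (0.940323 − 1)×1000 = -59.677 per mil
δ_B = (0.0107363/0.0112372 − 1)×1000 = (0.955425 − 1)×1000 = -44.575 per mil
f_A = (δ_mix − δ_B)/(δ_A − δ_B) = (-49.38 − (-44.575))/(-59.677 − (-44.575))
f_A = -4.805 / -15.102 = 0.3182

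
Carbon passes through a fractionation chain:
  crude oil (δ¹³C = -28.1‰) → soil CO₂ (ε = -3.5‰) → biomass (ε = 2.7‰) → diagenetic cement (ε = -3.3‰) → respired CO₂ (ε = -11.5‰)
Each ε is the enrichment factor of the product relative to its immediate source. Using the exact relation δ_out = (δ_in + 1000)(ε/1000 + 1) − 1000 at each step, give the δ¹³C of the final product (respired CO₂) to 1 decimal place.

-43.2‰

step 1: δ = (-28.10 + 1000)·(-3.5/1000 + 1) − 1000 = -31.50‰
step 2: δ = (-31.50 + 1000)·(2.7/1000 + 1) − 1000 = -28.89‰
step 3: δ = (-28.89 + 1000)·(-3.3/1000 + 1) − 1000 = -32.09‰
step 4: δ = (-32.09 + 1000)·(-11.5/1000 + 1) − 1000 = -43.22‰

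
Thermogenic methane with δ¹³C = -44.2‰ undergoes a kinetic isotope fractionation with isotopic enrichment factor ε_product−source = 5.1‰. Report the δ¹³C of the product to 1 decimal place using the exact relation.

-39.3‰

Exactly, δ_product = (δ_source + 1000)·(ε/1000 + 1) − 1000.
δ_product = (-44.2 + 1000) × (5.1/1000 + 1) − 1000
δ_product = -39.33‰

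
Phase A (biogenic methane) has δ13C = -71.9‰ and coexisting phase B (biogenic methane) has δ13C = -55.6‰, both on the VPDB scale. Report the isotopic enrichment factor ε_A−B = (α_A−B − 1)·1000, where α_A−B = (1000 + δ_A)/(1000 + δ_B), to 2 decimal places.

-17.26‰

α_A−B = (1000 + -71.9) / (1000 + -55.6) = 928.1 / 944.4 = 0.982740
ε_A−B = (0.982740 − 1) × 1000 = -17.260‰
(The approximation ε ≈ δ_A − δ_B would give -16.3‰.)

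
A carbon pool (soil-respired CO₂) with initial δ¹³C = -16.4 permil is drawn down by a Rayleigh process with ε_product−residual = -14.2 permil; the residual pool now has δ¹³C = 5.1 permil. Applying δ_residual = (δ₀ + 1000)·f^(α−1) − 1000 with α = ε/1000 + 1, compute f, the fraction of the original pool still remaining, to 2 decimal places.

α − 1 = ε/1000 = -0.0142
(δ_res + 1000)/(δ₀ + 1000) = (5.1 + 1000)/(-16.4 + 1000) = 1005.1/983.6 = 1.021858
f = 1.021858^(1/-0.0142) = exp(ln(1.021858)/-0.0142) = exp(0.02162/-0.0142)
f = exp(-1.5227) = 0.2181

0.22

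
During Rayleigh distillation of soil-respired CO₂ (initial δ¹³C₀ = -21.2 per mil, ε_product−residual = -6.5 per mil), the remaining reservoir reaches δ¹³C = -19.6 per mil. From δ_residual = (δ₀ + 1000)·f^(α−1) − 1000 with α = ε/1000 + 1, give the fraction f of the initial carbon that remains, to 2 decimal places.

0.78

α − 1 = ε/1000 = -0.0065
(δ_res + 1000)/(δ₀ + 1000) = (-19.6 + 1000)/(-21.2 + 1000) = 980.4/978.8 = 1.001635
f = 1.001635^(1/-0.0065) = exp(ln(1.001635)/-0.0065) = exp(0.00163/-0.0065)
f = exp(-0.2513) = 0.7778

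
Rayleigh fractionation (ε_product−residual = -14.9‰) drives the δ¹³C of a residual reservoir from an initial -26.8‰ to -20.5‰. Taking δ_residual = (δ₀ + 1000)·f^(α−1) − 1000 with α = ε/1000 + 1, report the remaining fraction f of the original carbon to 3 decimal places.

0.649

α − 1 = ε/1000 = -0.0149
(δ_res + 1000)/(δ₀ + 1000) = (-20.5 + 1000)/(-26.8 + 1000) = 979.5/973.2 = 1.006473
f = 1.006473^(1/-0.0149) = exp(ln(1.006473)/-0.0149) = exp(0.00645/-0.0149)
f = exp(-0.4331) = 0.6485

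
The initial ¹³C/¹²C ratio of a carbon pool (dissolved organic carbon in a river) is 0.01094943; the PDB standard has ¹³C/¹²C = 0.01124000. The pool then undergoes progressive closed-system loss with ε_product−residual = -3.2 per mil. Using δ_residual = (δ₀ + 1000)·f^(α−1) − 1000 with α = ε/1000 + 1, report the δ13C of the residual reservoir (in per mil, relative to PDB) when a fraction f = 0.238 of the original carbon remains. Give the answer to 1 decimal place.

δ₀ = (0.01094943/0.01124000 − 1)×1000 = (0.974149 − 1)×1000 = -25.851 per mil
α − 1 = ε/1000 = -0.0032
f^(α−1) = 0.238^(-0.0032) = 1.004604
δ_res = (-25.851 + 1000) × 1.004604 − 1000 = 978.634 − 1000 = -21.37 per mil

-21.4 per mil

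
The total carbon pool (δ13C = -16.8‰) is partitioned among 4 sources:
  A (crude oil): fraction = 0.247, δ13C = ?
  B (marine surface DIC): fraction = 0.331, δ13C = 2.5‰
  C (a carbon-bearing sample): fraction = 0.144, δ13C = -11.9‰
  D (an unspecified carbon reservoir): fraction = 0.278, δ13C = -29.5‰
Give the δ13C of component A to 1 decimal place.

-31.2‰

Isotope mass balance: δ_bulk = Σ fᵢ·δᵢ.
-16.8 = 0.247×δ_A + 0.331×(2.5) + 0.144×(-11.9) + 0.278×(-29.5)
0.247·δ_A = -16.8 − (-9.087) = -7.713
δ_A = -7.713 / 0.247 = -31.23‰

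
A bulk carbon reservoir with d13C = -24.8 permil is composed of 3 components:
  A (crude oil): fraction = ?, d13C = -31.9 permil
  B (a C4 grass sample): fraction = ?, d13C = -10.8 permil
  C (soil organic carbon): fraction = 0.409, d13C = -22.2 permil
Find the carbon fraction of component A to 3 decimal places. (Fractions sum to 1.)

Let f_A and f_B be the unknown fractions; fractions sum to 1 so f_A + f_B = 0.591.
Mass balance: Σ fᵢ·δᵢ = δ_bulk ⇒ f_A·(-31.9) + f_B·(-10.8) = -24.8 − (-9.080) = -15.720
Substitute f_B = 0.591 − f_A:
f_A·(-31.9 − -10.8) = -15.720 − 0.591×(-10.8) = -9.337
f_A = -9.337 / -21.1 = 0.4425

0.443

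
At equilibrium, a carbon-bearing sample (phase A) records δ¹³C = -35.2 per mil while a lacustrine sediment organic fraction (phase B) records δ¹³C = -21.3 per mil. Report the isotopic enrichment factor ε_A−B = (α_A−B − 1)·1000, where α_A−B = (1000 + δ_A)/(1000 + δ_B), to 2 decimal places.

α_A−B = (1000 + -35.2) / (1000 + -21.3) = 964.8 / 978.7 = 0.985797
ε_A−B = (0.985797 − 1) × 1000 = -14.203 per mil
(The approximation ε ≈ δ_A − δ_B would give -13.9 per mil.)

-14.20 per mil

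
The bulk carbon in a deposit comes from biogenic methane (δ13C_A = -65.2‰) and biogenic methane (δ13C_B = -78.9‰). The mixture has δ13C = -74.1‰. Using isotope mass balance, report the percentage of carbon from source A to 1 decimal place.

35.0%

δ_mix = f_A·δ_A + (1 − f_A)·δ_B  ⇒  f_A = (δ_mix − δ_B)/(δ_A − δ_B)
f_A = (-74.1 − (-78.9)) / (-65.2 − (-78.9))
f_A = 4.8 / 13.7 = 0.3504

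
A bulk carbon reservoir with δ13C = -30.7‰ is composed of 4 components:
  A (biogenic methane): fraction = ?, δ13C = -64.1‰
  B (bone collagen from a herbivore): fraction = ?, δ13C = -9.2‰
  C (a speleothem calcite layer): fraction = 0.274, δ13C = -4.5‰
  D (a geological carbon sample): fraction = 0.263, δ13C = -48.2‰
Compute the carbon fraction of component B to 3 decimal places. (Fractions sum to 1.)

Let f_B and f_A be the unknown fractions; fractions sum to 1 so f_B + f_A = 0.463.
Mass balance: Σ fᵢ·δᵢ = δ_bulk ⇒ f_B·(-9.2) + f_A·(-64.1) = -30.7 − (-13.910) = -16.790
Substitute f_A = 0.463 − f_B:
f_B·(-9.2 − -64.1) = -16.790 − 0.463×(-64.1) = 12.888
f_B = 12.888 / 54.9 = 0.2348

0.235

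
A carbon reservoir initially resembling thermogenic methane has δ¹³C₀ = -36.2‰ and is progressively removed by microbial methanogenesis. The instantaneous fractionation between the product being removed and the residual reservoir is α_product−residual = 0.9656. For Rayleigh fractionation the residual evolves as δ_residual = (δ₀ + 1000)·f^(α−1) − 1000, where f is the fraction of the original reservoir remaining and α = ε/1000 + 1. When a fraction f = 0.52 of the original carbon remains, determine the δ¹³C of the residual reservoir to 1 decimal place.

-14.3‰

Rayleigh residual: δ_res = (δ₀ + 1000)·f^(α−1) − 1000
α − 1 = -0.03440
f^(α−1) = 0.52^(-0.03440) = 1.022750
δ_res = (-36.2 + 1000) × 1.022750 − 1000 = 985.726 − 1000 = -14.27‰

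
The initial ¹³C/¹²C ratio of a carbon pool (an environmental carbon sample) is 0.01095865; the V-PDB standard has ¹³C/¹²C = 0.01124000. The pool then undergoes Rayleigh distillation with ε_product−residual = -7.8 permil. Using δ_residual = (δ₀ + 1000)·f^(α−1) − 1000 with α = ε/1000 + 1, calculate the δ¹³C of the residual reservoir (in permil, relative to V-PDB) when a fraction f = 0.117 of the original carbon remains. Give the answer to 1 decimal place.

δ₀ = (0.01095865/0.01124000 − 1)×1000 = (0.974969 − 1)×1000 = -25.031 permil
α − 1 = ε/1000 = -0.0078
f^(α−1) = 0.117^(-0.0078) = 1.016876
δ_res = (-25.031 + 1000) × 1.016876 − 1000 = 991.423 − 1000 = -8.58 permil

-8.6 permil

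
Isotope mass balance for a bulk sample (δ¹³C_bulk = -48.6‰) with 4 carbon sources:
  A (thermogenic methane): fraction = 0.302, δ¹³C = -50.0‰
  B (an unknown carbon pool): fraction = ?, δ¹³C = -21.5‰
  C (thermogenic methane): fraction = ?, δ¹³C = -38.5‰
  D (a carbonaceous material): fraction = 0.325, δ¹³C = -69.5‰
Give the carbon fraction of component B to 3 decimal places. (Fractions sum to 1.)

0.203

Let f_B and f_C be the unknown fractions; fractions sum to 1 so f_B + f_C = 0.373.
Mass balance: Σ fᵢ·δᵢ = δ_bulk ⇒ f_B·(-21.5) + f_C·(-38.5) = -48.6 − (-37.688) = -10.913
Substitute f_C = 0.373 − f_B:
f_B·(-21.5 − -38.5) = -10.913 − 0.373×(-38.5) = 3.448
f_B = 3.448 / 17.0 = 0.2028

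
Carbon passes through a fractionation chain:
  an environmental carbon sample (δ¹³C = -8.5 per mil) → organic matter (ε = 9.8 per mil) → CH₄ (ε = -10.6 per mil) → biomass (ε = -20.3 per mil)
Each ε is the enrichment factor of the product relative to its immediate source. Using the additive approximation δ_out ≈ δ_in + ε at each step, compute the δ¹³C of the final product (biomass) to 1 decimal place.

-29.6 per mil

step 1: δ ≈ -8.5 + (9.8) = 1.3 per mil
step 2: δ ≈ 1.3 + (-10.6) = -9.3 per mil
step 3: δ ≈ -9.3 + (-20.3) = -29.6 per mil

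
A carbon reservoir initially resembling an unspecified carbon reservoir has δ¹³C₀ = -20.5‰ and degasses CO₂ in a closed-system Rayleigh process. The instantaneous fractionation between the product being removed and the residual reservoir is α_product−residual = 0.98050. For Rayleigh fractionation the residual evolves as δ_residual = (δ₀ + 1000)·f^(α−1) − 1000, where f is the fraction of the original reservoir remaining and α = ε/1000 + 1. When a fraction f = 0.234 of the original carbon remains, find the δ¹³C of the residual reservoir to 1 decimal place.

Rayleigh residual: δ_res = (δ₀ + 1000)·f^(α−1) − 1000
α − 1 = -0.01950
f^(α−1) = 0.234^(-0.01950) = 1.028727
δ_res = (-20.5 + 1000) × 1.028727 − 1000 = 1007.638 − 1000 = 7.64‰

7.6‰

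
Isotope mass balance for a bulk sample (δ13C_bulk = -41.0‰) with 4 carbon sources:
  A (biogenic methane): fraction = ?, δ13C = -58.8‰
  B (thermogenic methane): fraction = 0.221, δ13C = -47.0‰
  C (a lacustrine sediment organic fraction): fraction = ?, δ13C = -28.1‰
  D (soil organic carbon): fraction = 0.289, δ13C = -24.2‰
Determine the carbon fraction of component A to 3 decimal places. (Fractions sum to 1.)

Let f_A and f_C be the unknown fractions; fractions sum to 1 so f_A + f_C = 0.490.
Mass balance: Σ fᵢ·δᵢ = δ_bulk ⇒ f_A·(-58.8) + f_C·(-28.1) = -41.0 − (-17.381) = -23.619
Substitute f_C = 0.490 − f_A:
f_A·(-58.8 − -28.1) = -23.619 − 0.490×(-28.1) = -9.850
f_A = -9.850 / -30.7 = 0.3209

0.321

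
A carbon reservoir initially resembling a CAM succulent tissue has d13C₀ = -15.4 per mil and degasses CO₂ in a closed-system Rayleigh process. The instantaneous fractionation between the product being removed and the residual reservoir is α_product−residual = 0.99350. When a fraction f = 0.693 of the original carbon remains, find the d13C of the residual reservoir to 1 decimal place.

-13.1 per mil

Rayleigh residual: δ_res = (δ₀ + 1000)·f^(α−1) − 1000
α − 1 = -0.00650
f^(α−1) = 0.693^(-0.00650) = 1.002387
δ_res = (-15.4 + 1000) × 1.002387 − 1000 = 986.950 − 1000 = -13.05 per mil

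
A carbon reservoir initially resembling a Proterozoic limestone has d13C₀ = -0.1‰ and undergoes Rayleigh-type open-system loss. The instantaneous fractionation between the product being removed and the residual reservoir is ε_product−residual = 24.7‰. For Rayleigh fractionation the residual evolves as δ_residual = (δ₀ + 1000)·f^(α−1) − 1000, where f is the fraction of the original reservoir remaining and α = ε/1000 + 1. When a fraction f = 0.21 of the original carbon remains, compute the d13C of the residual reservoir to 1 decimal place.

-37.9‰

Rayleigh residual: δ_res = (δ₀ + 1000)·f^(α−1) − 1000
α = ε/1000 + 1 = 1.02470, so α − 1 = 0.02470
f^(α−1) = 0.21^(0.02470) = 0.962186
δ_res = (-0.1 + 1000) × 0.962186 − 1000 = 962.089 − 1000 = -37.91‰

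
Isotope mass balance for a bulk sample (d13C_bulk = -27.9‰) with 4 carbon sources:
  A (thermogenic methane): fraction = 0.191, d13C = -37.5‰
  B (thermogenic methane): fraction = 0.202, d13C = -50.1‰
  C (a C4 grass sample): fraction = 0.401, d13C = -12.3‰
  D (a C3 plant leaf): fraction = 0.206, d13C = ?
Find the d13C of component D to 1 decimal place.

-27.6‰

Isotope mass balance: δ_bulk = Σ fᵢ·δᵢ.
-27.9 = 0.191×(-37.5) + 0.202×(-50.1) + 0.401×(-12.3) + 0.206×δ_D
0.206·δ_D = -27.9 − (-22.215) = -5.685
δ_D = -5.685 / 0.206 = -27.60‰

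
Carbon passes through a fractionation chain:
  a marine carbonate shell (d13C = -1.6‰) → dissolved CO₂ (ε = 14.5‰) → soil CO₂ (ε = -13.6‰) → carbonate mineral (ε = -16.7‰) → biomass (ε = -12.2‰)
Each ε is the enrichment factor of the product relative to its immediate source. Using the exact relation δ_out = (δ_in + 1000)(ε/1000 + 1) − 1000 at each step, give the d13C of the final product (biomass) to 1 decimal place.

-29.6‰

step 1: δ = (-1.60 + 1000)·(14.5/1000 + 1) − 1000 = 12.88‰
step 2: δ = (12.88 + 1000)·(-13.6/1000 + 1) − 1000 = -0.90‰
step 3: δ = (-0.90 + 1000)·(-16.7/1000 + 1) − 1000 = -17.58‰
step 4: δ = (-17.58 + 1000)·(-12.2/1000 + 1) − 1000 = -29.57‰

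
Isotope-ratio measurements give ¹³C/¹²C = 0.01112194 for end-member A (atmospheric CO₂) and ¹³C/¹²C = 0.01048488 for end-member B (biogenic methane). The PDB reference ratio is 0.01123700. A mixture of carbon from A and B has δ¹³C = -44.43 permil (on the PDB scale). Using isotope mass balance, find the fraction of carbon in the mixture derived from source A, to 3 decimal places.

δ_A = (0.01112194/0.01123700 − 1)×1000 = (0.989761 − 1)×1000 = -10.239 permil
δ_B = (0.01048488/0.01123700 − 1)×1000 = (0.933068 − 1)×1000 = -66.932 permil
f_A = (δ_mix − δ_B)/(δ_A − δ_B) = (-44.43 − (-66.932))/(-10.239 − (-66.932))
f_A = 22.502 / 56.693 = 0.3969

0.397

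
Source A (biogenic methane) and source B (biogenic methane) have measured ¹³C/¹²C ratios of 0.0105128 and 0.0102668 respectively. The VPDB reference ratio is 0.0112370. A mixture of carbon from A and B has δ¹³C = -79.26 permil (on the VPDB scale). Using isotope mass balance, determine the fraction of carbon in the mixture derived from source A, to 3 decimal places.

δ_A = (0.0105128/0.0112370 − 1)×1000 = (0.935552 − 1)×1000 = -64.448 permil
δ_B = (0.0102668/0.0112370 − 1)×1000 = (0.913660 − 1)×1000 = -86.340 permil
f_A = (δ_mix − δ_B)/(δ_A − δ_B) = (-79.26 − (-86.340))/(-64.448 − (-86.340))
f_A = 7.080 / 21.892 = 0.3234

0.323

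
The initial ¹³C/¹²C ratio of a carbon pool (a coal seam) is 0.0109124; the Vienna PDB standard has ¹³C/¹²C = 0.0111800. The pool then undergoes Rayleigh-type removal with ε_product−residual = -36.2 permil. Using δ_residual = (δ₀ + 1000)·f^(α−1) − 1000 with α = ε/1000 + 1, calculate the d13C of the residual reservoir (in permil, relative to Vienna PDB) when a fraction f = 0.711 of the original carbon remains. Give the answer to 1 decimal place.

δ₀ = (0.0109124/0.0111800 − 1)×1000 = (0.976064 − 1)×1000 = -23.936 permil
α − 1 = ε/1000 = -0.0362
f^(α−1) = 0.711^(-0.0362) = 1.012424
δ_res = (-23.936 + 1000) × 1.012424 − 1000 = 988.191 − 1000 = -11.81 permil

-11.8 permil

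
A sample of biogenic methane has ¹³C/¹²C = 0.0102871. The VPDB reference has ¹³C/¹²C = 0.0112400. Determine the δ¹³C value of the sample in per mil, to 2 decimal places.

δ¹³C = (R_sample / R_standard − 1) × 1000
R_sample / R_standard = 0.0102871 / 0.0112400 = 0.915222
δ¹³C = (0.915222 − 1) × 1000 = -84.778 per mil

-84.78 per mil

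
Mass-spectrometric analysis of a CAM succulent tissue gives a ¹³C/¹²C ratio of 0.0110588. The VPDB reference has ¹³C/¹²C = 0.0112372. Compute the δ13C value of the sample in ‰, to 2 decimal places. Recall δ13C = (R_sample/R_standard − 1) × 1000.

δ13C = (R_sample / R_standard − 1) × 1000
R_sample / R_standard = 0.0110588 / 0.0112372 = 0.984124
δ13C = (0.984124 − 1) × 1000 = -15.876‰

-15.88‰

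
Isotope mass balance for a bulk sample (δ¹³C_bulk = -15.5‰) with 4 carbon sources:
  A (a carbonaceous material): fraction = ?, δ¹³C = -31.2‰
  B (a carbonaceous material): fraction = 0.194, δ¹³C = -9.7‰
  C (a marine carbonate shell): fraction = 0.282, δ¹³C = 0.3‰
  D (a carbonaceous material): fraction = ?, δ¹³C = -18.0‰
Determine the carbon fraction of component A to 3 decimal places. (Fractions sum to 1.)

0.324

Let f_A and f_D be the unknown fractions; fractions sum to 1 so f_A + f_D = 0.524.
Mass balance: Σ fᵢ·δᵢ = δ_bulk ⇒ f_A·(-31.2) + f_D·(-18.0) = -15.5 − (-1.797) = -13.703
Substitute f_D = 0.524 − f_A:
f_A·(-31.2 − -18.0) = -13.703 − 0.524×(-18.0) = -4.271
f_A = -4.271 / -13.2 = 0.3235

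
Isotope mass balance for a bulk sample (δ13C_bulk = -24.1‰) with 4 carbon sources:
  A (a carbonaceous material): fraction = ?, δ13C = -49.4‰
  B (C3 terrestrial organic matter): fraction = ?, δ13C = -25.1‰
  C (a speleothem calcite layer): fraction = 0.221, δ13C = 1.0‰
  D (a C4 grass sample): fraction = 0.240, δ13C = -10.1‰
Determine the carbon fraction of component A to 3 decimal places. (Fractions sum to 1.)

Let f_A and f_B be the unknown fractions; fractions sum to 1 so f_A + f_B = 0.539.
Mass balance: Σ fᵢ·δᵢ = δ_bulk ⇒ f_A·(-49.4) + f_B·(-25.1) = -24.1 − (-2.203) = -21.897
Substitute f_B = 0.539 − f_A:
f_A·(-49.4 − -25.1) = -21.897 − 0.539×(-25.1) = -8.368
f_A = -8.368 / -24.3 = 0.3444

0.344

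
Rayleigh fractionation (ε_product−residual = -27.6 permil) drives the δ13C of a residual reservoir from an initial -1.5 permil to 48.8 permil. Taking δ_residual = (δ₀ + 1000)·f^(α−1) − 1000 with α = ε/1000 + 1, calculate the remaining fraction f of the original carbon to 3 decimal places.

α − 1 = ε/1000 = -0.0276
(δ_res + 1000)/(δ₀ + 1000) = (48.8 + 1000)/(-1.5 + 1000) = 1048.8/998.5 = 1.050376
f = 1.050376^(1/-0.0276) = exp(ln(1.050376)/-0.0276) = exp(0.04915/-0.0276)
f = exp(-1.7807) = 0.1685

0.169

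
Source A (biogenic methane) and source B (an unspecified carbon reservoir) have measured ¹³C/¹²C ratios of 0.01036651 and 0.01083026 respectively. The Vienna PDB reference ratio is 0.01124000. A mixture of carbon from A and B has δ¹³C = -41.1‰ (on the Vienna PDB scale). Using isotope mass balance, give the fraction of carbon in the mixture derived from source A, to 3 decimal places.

0.113

δ_A = (0.01036651/0.01124000 − 1)×1000 = (0.922287 − 1)×1000 = -77.713‰
δ_B = (0.01083026/0.01124000 − 1)×1000 = (0.963546 − 1)×1000 = -36.454‰
f_A = (δ_mix − δ_B)/(δ_A − δ_B) = (-41.1 − (-36.454))/(-77.713 − (-36.454))
f_A = -4.646 / -41.259 = 0.1126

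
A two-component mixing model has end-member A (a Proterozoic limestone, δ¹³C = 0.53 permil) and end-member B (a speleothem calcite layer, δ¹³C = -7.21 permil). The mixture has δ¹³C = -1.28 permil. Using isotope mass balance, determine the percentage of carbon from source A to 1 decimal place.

76.6%

δ_mix = f_A·δ_A + (1 − f_A)·δ_B  ⇒  f_A = (δ_mix − δ_B)/(δ_A − δ_B)
f_A = (-1.28 − (-7.21)) / (0.53 − (-7.21))
f_A = 5.93 / 7.74 = 0.7661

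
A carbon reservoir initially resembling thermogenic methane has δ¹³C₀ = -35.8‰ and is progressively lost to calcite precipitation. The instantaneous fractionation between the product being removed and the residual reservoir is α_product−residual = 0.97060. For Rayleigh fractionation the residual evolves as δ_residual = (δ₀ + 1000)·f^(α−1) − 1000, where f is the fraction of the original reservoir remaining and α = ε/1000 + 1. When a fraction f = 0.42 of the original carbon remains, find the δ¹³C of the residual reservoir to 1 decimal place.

-10.9‰

Rayleigh residual: δ_res = (δ₀ + 1000)·f^(α−1) − 1000
α − 1 = -0.02940
f^(α−1) = 0.42^(-0.02940) = 1.025833
δ_res = (-35.8 + 1000) × 1.025833 − 1000 = 989.108 − 1000 = -10.89‰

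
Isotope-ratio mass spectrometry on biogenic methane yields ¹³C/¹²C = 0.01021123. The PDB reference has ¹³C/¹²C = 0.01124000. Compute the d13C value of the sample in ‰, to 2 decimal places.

-91.53‰

d13C = (R_sample / R_standard − 1) × 1000
R_sample / R_standard = 0.01021123 / 0.01124000 = 0.908472
d13C = (0.908472 − 1) × 1000 = -91.528‰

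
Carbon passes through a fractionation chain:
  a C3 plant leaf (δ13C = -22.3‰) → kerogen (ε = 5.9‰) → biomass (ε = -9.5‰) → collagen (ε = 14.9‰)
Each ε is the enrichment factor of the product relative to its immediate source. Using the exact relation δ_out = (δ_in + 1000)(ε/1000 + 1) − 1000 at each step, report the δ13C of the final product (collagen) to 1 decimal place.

-11.4‰

step 1: δ = (-22.30 + 1000)·(5.9/1000 + 1) − 1000 = -16.53‰
step 2: δ = (-16.53 + 1000)·(-9.5/1000 + 1) − 1000 = -25.87‰
step 3: δ = (-25.87 + 1000)·(14.9/1000 + 1) − 1000 = -11.36‰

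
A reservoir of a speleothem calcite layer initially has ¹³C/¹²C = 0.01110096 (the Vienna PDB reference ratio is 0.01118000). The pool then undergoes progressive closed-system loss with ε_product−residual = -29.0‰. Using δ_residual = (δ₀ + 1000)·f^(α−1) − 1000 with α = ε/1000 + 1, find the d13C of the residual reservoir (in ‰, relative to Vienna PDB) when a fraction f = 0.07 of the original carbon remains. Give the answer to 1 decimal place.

δ₀ = (0.01110096/0.01118000 − 1)×1000 = (0.992930 − 1)×1000 = -7.070‰
α − 1 = ε/1000 = -0.0290
f^(α−1) = 0.07^(-0.0290) = 1.080170
δ_res = (-7.070 + 1000) × 1.080170 − 1000 = 1072.534 − 1000 = 72.53‰

72.5‰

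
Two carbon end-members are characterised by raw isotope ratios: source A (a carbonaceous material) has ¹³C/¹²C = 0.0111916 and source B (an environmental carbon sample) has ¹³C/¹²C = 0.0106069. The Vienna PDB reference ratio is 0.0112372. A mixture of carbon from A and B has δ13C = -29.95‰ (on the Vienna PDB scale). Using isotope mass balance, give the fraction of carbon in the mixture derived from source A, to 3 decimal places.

0.502

δ_A = (0.0111916/0.0112372 − 1)×1000 = (0.995942 − 1)×1000 = -4.058‰
δ_B = (0.0106069/0.0112372 − 1)×1000 = (0.943910 − 1)×1000 = -56.090‰
f_A = (δ_mix − δ_B)/(δ_A − δ_B) = (-29.95 − (-56.090))/(-4.058 − (-56.090))
f_A = 26.140 / 52.033 = 0.5024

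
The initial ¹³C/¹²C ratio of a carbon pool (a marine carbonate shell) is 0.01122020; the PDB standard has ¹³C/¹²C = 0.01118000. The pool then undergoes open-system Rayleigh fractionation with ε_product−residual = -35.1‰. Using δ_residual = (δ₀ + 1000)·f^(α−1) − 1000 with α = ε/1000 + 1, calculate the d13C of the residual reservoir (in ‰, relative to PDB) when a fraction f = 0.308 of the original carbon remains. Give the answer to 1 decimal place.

δ₀ = (0.01122020/0.01118000 − 1)×1000 = (1.003596 − 1)×1000 = 3.596‰
α − 1 = ε/1000 = -0.0351
f^(α−1) = 0.308^(-0.0351) = 1.042202
δ_res = (3.596 + 1000) × 1.042202 − 1000 = 1045.949 − 1000 = 45.95‰

45.9‰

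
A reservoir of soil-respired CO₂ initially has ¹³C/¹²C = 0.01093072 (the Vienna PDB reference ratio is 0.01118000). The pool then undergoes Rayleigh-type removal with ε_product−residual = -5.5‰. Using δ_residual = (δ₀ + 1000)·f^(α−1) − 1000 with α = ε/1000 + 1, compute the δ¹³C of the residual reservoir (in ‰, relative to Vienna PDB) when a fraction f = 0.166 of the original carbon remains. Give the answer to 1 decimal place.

-12.6‰

δ₀ = (0.01093072/0.01118000 − 1)×1000 = (0.977703 − 1)×1000 = -22.297‰
α − 1 = ε/1000 = -0.0055
f^(α−1) = 0.166^(-0.0055) = 1.009926
δ_res = (-22.297 + 1000) × 1.009926 − 1000 = 987.407 − 1000 = -12.59‰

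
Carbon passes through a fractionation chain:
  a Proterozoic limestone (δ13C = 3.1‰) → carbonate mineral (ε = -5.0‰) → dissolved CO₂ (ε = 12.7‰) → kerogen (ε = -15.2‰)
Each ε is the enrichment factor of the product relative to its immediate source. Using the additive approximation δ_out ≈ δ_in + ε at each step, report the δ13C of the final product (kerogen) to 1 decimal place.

step 1: δ ≈ 3.1 + (-5.0) = -1.9‰
step 2: δ ≈ -1.9 + (12.7) = 10.8‰
step 3: δ ≈ 10.8 + (-15.2) = -4.4‰

-4.4‰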